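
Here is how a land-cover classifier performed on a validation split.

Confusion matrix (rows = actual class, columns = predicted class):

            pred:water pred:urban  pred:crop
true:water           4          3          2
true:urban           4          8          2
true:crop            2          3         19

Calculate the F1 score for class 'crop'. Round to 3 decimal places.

0.809

Treat 'crop' as positive and all other classes as negative.
F1 score = 2·TP/(2·TP+FP+FN).
crop: TP=19, FP=2+2=4, FN=2+3=5 → 38/47 = 0.8085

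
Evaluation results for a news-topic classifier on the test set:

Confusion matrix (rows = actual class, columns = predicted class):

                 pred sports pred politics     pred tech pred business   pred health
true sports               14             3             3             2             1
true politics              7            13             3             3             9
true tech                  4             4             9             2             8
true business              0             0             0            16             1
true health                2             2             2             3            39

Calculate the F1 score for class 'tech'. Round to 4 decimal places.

0.4091

One-vs-rest for 'tech': TP = diagonal; FP = other classes predicted 'tech'; FN = 'tech' predicted as other.
F1 score = 2·TP/(2·TP+FP+FN).
tech: TP=9, FP=3+3+0+2=8, FN=4+4+2+8=18 → 18/44 = 0.40909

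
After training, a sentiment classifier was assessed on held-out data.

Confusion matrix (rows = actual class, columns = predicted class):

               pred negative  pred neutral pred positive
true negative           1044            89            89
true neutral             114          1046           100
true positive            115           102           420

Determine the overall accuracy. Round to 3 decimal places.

Accuracy = trace / total = (1044+1046+420=2510) / 3119 = 2510/3119 = 0.805

0.805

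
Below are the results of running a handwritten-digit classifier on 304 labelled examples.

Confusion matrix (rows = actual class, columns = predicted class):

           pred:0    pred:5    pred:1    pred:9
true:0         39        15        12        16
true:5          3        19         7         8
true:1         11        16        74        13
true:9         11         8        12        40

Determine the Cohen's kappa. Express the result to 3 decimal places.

0.406

Observed agreement pₒ = trace/N = 172/304 = 0.5658
Expected agreement pₑ = Σ (rowᵢ·colᵢ)/N² = (82·64 + 37·58 + 114·105 + 71·77)/304² = 0.2687
κ = (pₒ − pₑ)/(1 − pₑ) = (0.5658 − 0.2687)/(1 − 0.2687) = 0.406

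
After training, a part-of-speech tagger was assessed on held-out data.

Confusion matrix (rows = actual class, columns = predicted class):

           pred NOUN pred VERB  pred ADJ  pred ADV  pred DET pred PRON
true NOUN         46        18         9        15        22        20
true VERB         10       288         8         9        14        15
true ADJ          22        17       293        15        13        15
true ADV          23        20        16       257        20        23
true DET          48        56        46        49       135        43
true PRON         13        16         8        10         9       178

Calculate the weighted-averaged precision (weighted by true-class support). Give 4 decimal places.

Per-class precision (TP/(TP+FP)):
  NOUN: TP=46, FP=10+22+23+48+13=116 → 46/162 = 0.28395
  VERB: TP=288, FP=18+17+20+56+16=127 → 288/415 = 0.69398
  ADJ: TP=293, FP=9+8+16+46+8=87 → 293/380 = 0.77105
  ADV: TP=257, FP=15+9+15+49+10=98 → 257/355 = 0.72394
  DET: TP=135, FP=22+14+13+20+9=78 → 135/213 = 0.63380
  PRON: TP=178, FP=20+15+15+23+43=116 → 178/294 = 0.60544
Weighted-precision = Σ (supportᵢ/N)·precisionᵢ with N=1819: (130/1819)·0.28395 + (344/1819)·0.69398 + (375/1819)·0.77105 + (359/1819)·0.72394 + (377/1819)·0.63380 + (234/1819)·0.60544 = 0.6626

0.6626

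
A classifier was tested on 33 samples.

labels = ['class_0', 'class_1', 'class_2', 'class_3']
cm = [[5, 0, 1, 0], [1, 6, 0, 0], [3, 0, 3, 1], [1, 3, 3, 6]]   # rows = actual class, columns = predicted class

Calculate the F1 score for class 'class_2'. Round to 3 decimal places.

One-vs-rest for 'class_2': TP = diagonal; FP = other classes predicted 'class_2'; FN = 'class_2' predicted as other.
F1 score = 2·TP/(2·TP+FP+FN).
class_2: TP=3, FP=1+0+3=4, FN=3+0+1=4 → 6/14 = 0.4286

0.429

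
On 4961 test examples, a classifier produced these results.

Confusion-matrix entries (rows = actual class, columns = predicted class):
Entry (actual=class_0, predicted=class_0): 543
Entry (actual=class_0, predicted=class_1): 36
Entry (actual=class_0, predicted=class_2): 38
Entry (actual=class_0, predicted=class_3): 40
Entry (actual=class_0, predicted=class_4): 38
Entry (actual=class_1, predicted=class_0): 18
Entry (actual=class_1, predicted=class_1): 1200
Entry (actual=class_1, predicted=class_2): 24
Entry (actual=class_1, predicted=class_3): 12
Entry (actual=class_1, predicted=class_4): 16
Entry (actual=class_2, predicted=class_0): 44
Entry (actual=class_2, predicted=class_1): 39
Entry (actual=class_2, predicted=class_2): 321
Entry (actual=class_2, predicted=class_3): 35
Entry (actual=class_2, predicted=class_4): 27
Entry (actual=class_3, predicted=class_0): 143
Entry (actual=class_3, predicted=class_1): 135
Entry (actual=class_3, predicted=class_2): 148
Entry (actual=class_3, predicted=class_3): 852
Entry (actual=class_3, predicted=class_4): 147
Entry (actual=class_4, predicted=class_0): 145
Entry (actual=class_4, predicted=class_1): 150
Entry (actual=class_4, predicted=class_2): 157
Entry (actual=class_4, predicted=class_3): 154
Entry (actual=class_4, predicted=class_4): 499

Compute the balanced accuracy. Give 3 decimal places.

Balanced accuracy = mean of per-class recall.
  class_0: recall = 543/695 = 0.7813
  class_1: recall = 1200/1270 = 0.9449
  class_2: recall = 321/466 = 0.6888
  class_3: recall = 852/1425 = 0.5979
  class_4: recall = 499/1105 = 0.4516
Mean = (0.7813 + 0.9449 + 0.6888 + 0.5979 + 0.4516) / 5 = 0.693

0.693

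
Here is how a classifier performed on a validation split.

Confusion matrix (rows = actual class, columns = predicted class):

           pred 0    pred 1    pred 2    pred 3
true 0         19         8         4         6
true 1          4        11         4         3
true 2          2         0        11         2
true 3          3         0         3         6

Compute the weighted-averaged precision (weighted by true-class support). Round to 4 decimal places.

0.5765

Per-class precision (TP/(TP+FP)):
  0: TP=19, FP=4+2+3=9 → 19/28 = 0.67857
  1: TP=11, FP=8+0+0=8 → 11/19 = 0.57895
  2: TP=11, FP=4+4+3=11 → 11/22 = 0.50000
  3: TP=6, FP=6+3+2=11 → 6/17 = 0.35294
Weighted-precision = Σ (supportᵢ/N)·precisionᵢ with N=86: (37/86)·0.67857 + (22/86)·0.57895 + (15/86)·0.50000 + (12/86)·0.35294 = 0.5765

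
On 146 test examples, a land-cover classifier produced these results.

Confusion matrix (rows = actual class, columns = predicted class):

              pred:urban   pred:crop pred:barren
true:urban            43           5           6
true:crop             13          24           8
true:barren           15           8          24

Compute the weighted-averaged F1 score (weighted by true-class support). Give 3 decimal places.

Per-class F1 score (2·TP/(2·TP+FP+FN)):
  urban: TP=43, FP=13+15=28, FN=5+6=11 → 86/125 = 0.6880
  crop: TP=24, FP=5+8=13, FN=13+8=21 → 48/82 = 0.5854
  barren: TP=24, FP=6+8=14, FN=15+8=23 → 48/85 = 0.5647
Weighted-F1 score = Σ (supportᵢ/N)·F1 scoreᵢ with N=146: (54/146)·0.6880 + (45/146)·0.5854 + (47/146)·0.5647 = 0.617

0.617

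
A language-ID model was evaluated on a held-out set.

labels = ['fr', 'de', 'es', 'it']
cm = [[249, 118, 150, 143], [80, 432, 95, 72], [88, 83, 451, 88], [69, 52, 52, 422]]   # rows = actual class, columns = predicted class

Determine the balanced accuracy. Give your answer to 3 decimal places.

0.589

Balanced accuracy = mean of per-class recall.
  fr: recall = 249/660 = 0.3773
  de: recall = 432/679 = 0.6362
  es: recall = 451/710 = 0.6352
  it: recall = 422/595 = 0.7092
Mean = (0.3773 + 0.6362 + 0.6352 + 0.7092) / 4 = 0.589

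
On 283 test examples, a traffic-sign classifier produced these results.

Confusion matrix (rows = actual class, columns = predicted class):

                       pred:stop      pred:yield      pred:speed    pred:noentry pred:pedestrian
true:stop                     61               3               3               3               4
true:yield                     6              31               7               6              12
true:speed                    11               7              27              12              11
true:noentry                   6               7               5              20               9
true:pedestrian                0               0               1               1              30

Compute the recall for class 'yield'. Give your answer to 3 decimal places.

Take TP from the diagonal, FP from the rest of the 'yield' prediction marginal, FN from the rest of the 'yield' actual marginal.
recall = TP/(TP+FN).
yield: TP=31, FN=6+7+6+12=31 → 31/62 = 0.5000

0.500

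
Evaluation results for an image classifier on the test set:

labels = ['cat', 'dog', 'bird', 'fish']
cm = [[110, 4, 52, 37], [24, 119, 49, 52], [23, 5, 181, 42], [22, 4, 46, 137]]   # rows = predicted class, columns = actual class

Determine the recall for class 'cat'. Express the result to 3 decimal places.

0.615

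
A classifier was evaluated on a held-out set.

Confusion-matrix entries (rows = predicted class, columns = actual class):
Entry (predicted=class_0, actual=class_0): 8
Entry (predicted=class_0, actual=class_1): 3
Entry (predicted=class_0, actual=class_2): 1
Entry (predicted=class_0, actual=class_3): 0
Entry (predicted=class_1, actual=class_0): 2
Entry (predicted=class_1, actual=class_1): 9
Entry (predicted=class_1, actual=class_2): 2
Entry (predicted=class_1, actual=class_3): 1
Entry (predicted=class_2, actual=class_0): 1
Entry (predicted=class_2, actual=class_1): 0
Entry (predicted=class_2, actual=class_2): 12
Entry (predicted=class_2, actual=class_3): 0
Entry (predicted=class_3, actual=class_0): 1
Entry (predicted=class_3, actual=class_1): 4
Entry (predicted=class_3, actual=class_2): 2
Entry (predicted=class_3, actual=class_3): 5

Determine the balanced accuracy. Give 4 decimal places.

Balanced accuracy = mean of per-class recall.
  class_0: recall = 8/12 = 0.66667
  class_1: recall = 9/16 = 0.56250
  class_2: recall = 12/17 = 0.70588
  class_3: recall = 5/6 = 0.83333
Mean = (0.66667 + 0.56250 + 0.70588 + 0.83333) / 4 = 0.6921

0.6921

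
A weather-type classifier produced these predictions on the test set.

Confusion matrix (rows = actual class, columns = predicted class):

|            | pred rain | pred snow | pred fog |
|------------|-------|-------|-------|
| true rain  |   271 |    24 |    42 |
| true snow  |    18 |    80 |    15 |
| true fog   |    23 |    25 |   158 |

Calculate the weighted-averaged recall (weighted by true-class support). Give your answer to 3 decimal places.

Per-class recall (TP/(TP+FN)):
  rain: TP=271, FN=24+42=66 → 271/337 = 0.8042
  snow: TP=80, FN=18+15=33 → 80/113 = 0.7080
  fog: TP=158, FN=23+25=48 → 158/206 = 0.7670
Weighted-recall = Σ (supportᵢ/N)·recallᵢ with N=656: (337/656)·0.8042 + (113/656)·0.7080 + (206/656)·0.7670 = 0.776

0.776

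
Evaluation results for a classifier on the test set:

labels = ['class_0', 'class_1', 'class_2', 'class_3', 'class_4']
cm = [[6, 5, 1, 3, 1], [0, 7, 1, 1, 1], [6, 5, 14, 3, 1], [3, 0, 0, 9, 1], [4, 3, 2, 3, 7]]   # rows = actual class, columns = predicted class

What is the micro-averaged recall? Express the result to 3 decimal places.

0.494

Micro-averaging pools counts across classes: ΣTP=43, ΣFP=44, ΣFN=44.
Micro-recall = TP/(TP+FN) on pooled counts = 0.494 (equals overall accuracy in single-label multiclass).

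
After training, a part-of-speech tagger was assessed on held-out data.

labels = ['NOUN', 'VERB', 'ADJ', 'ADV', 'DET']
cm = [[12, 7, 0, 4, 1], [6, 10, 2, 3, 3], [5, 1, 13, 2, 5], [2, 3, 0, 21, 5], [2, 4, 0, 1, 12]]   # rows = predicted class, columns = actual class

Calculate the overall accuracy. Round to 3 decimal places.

Accuracy = trace / total = (12+10+13+21+12=68) / 124 = 68/124 = 0.548

0.548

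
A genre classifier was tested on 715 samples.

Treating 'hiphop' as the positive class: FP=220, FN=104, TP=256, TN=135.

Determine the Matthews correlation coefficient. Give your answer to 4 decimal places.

MCC = (TP·TN − FP·FN) / √((TP+FP)(TP+FN)(TN+FP)(TN+FN))
Numerator = 256·135 − 220·104 = 11680
Denominator = √(476·360·355·239) = √14539039200 = 120577.9383
MCC = 11680 / 120577.9383 = 0.0969

0.0969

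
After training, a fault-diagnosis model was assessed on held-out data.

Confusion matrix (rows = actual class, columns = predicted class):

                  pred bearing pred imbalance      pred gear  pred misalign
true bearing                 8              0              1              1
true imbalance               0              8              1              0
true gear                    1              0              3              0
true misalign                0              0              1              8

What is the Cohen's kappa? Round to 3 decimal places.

Observed agreement pₒ = trace/N = 27/32 = 0.8438
Expected agreement pₑ = Σ (rowᵢ·colᵢ)/N² = (10·9 + 9·8 + 4·6 + 9·9)/32² = 0.2607
κ = (pₒ − pₑ)/(1 − pₑ) = (0.8438 − 0.2607)/(1 − 0.2607) = 0.789

0.789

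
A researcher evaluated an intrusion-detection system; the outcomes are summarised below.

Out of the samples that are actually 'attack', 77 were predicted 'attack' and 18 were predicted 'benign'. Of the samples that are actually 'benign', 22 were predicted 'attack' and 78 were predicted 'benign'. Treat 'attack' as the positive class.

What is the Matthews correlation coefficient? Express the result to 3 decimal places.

MCC = (TP·TN − FP·FN) / √((TP+FP)(TP+FN)(TN+FP)(TN+FN))
Numerator = 77·78 − 22·18 = 5610
Denominator = √(99·95·100·96) = √90288000 = 9501.9998
MCC = 5610 / 9501.9998 = 0.590

0.590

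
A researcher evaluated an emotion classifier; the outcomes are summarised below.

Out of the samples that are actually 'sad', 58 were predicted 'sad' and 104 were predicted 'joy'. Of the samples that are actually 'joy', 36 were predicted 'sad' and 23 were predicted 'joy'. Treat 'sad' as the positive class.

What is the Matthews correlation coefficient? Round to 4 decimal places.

MCC = (TP·TN − FP·FN) / √((TP+FP)(TP+FN)(TN+FP)(TN+FN))
Numerator = 58·23 − 36·104 = -2410
Denominator = √(94·162·59·127) = √114103404 = 10681.9195
MCC = -2410 / 10681.9195 = -0.2256

-0.2256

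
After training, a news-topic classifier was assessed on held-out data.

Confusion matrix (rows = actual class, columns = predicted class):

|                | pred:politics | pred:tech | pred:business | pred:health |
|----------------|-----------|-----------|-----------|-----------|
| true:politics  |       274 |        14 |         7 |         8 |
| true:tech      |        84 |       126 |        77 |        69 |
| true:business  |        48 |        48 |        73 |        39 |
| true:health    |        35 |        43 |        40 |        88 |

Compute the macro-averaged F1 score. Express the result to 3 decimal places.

0.489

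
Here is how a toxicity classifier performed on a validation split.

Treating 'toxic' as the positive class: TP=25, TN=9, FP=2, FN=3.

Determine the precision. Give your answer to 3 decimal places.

0.926

Precision = TP/(TP+FP) = 25/(25+2) = 25/27 = 0.926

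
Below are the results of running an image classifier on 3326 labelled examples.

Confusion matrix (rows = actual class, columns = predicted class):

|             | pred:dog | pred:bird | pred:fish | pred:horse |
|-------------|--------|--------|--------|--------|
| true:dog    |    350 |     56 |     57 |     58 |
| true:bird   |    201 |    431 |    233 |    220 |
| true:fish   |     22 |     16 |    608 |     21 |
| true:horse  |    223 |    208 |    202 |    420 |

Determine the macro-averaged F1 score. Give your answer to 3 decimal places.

Per-class F1 score (2·TP/(2·TP+FP+FN)):
  dog: TP=350, FP=201+22+223=446, FN=56+57+58=171 → 700/1317 = 0.5315
  bird: TP=431, FP=56+16+208=280, FN=201+233+220=654 → 862/1796 = 0.4800
  fish: TP=608, FP=57+233+202=492, FN=22+16+21=59 → 1216/1767 = 0.6882
  horse: TP=420, FP=58+220+21=299, FN=223+208+202=633 → 840/1772 = 0.4740
Macro-F1 score = mean = (0.5315 + 0.4800 + 0.6882 + 0.4740) / 4 = 0.543

0.543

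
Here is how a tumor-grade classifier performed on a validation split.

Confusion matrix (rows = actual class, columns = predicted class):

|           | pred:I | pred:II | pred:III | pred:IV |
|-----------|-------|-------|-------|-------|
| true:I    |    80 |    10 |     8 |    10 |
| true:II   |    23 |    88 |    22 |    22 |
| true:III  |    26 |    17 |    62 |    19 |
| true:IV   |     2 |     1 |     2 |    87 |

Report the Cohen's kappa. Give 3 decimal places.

0.551

Observed agreement pₒ = trace/N = 317/479 = 0.6618
Expected agreement pₑ = Σ (rowᵢ·colᵢ)/N² = (108·131 + 155·116 + 124·94 + 92·138)/479² = 0.2462
κ = (pₒ − pₑ)/(1 − pₑ) = (0.6618 − 0.2462)/(1 − 0.2462) = 0.551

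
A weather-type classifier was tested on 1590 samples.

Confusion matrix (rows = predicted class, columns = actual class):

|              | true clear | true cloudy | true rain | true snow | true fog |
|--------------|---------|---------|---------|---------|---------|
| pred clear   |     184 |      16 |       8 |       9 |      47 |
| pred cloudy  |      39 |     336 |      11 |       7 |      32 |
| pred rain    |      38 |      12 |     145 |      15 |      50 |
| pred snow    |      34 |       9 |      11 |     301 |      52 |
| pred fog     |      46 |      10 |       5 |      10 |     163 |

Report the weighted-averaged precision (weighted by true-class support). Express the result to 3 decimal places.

Per-class precision (TP/(TP+FP)):
  clear: TP=184, FP=16+8+9+47=80 → 184/264 = 0.6970
  cloudy: TP=336, FP=39+11+7+32=89 → 336/425 = 0.7906
  rain: TP=145, FP=38+12+15+50=115 → 145/260 = 0.5577
  snow: TP=301, FP=34+9+11+52=106 → 301/407 = 0.7396
  fog: TP=163, FP=46+10+5+10=71 → 163/234 = 0.6966
Weighted-precision = Σ (supportᵢ/N)·precisionᵢ with N=1590: (341/1590)·0.6970 + (383/1590)·0.7906 + (180/1590)·0.5577 + (342/1590)·0.7396 + (344/1590)·0.6966 = 0.713

0.713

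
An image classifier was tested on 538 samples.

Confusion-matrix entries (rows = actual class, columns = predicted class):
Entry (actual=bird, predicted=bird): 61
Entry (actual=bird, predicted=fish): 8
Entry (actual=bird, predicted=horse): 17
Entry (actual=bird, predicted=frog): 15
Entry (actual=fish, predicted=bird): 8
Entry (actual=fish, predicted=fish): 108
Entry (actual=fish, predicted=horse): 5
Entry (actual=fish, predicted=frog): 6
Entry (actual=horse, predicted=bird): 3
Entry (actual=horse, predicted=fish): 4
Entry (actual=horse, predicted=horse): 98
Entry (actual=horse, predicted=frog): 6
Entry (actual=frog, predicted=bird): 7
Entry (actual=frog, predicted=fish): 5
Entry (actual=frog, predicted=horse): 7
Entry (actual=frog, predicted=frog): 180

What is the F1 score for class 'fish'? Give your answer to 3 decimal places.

0.857

F1 score = 2·TP/(2·TP+FP+FN).
fish: TP=108, FP=8+4+5=17, FN=8+5+6=19 → 216/252 = 0.8571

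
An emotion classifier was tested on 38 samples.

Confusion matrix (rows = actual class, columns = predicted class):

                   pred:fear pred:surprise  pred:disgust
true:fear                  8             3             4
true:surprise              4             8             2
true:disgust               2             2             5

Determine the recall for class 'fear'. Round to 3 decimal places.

One-vs-rest for 'fear': TP = diagonal; FP = other classes predicted 'fear'; FN = 'fear' predicted as other.
recall = TP/(TP+FN).
fear: TP=8, FN=3+4=7 → 8/15 = 0.5333

0.533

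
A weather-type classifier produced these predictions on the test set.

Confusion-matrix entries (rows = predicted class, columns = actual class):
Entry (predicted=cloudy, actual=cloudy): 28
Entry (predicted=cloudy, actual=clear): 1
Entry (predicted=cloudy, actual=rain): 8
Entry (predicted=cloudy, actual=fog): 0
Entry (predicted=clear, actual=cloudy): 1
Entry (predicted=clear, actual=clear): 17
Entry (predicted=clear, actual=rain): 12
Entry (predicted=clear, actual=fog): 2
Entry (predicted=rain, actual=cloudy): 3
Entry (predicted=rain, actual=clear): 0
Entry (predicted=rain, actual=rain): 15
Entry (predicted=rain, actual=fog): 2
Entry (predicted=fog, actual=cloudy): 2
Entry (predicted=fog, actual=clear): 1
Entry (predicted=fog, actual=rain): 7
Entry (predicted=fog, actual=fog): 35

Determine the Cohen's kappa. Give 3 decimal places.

Observed agreement pₒ = trace/N = 95/134 = 0.7090
Expected agreement pₑ = Σ (rowᵢ·colᵢ)/N² = (34·37 + 19·32 + 42·20 + 39·45)/134² = 0.2484
κ = (pₒ − pₑ)/(1 − pₑ) = (0.7090 − 0.2484)/(1 − 0.2484) = 0.613

0.613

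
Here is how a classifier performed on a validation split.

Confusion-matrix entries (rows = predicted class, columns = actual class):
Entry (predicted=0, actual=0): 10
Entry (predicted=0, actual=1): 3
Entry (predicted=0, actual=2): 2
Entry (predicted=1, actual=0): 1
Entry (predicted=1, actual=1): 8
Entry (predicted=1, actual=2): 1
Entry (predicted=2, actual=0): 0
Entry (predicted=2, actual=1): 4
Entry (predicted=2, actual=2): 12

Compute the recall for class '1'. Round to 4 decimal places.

One-vs-rest for '1': TP = diagonal; FP = other classes predicted '1'; FN = '1' predicted as other.
recall = TP/(TP+FN).
1: TP=8, FN=3+4=7 → 8/15 = 0.53333

0.5333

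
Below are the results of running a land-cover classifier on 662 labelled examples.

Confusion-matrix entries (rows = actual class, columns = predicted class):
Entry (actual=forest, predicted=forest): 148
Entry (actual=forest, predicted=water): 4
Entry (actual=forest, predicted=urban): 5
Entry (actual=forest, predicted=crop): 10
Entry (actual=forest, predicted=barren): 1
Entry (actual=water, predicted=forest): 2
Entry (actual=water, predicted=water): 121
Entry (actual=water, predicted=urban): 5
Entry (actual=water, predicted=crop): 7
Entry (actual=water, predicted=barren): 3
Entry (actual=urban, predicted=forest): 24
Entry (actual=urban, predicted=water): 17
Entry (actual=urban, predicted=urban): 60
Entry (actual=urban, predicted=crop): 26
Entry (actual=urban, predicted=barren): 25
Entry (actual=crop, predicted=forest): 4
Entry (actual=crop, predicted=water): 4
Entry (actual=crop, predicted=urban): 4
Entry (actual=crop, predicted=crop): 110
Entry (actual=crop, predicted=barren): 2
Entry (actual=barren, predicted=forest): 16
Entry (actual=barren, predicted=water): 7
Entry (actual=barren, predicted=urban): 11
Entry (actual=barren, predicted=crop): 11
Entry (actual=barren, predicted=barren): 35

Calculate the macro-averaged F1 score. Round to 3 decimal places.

Per-class F1 score (2·TP/(2·TP+FP+FN)):
  forest: TP=148, FP=2+24+4+16=46, FN=4+5+10+1=20 → 296/362 = 0.8177
  water: TP=121, FP=4+17+4+7=32, FN=2+5+7+3=17 → 242/291 = 0.8316
  urban: TP=60, FP=5+5+4+11=25, FN=24+17+26+25=92 → 120/237 = 0.5063
  crop: TP=110, FP=10+7+26+11=54, FN=4+4+4+2=14 → 220/288 = 0.7639
  barren: TP=35, FP=1+3+25+2=31, FN=16+7+11+11=45 → 70/146 = 0.4795
Macro-F1 score = mean = (0.8177 + 0.8316 + 0.5063 + 0.7639 + 0.4795) / 5 = 0.680

0.680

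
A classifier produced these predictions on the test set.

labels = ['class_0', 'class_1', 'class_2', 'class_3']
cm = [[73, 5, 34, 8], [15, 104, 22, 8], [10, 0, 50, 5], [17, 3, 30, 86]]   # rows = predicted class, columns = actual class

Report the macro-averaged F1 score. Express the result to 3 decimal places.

0.656

Per-class F1 score (2·TP/(2·TP+FP+FN)):
  class_0: TP=73, FP=5+34+8=47, FN=15+10+17=42 → 146/235 = 0.6213
  class_1: TP=104, FP=15+22+8=45, FN=5+0+3=8 → 208/261 = 0.7969
  class_2: TP=50, FP=10+0+5=15, FN=34+22+30=86 → 100/201 = 0.4975
  class_3: TP=86, FP=17+3+30=50, FN=8+8+5=21 → 172/243 = 0.7078
Macro-F1 score = mean = (0.6213 + 0.7969 + 0.4975 + 0.7078) / 4 = 0.656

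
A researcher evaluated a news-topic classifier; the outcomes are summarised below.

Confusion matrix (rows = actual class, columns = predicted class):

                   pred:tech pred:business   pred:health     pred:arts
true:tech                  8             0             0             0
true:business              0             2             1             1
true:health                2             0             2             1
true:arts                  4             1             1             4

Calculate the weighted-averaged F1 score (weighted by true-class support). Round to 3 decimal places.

Per-class F1 score (2·TP/(2·TP+FP+FN)):
  tech: TP=8, FP=0+2+4=6, FN=0+0+0=0 → 16/22 = 0.7273
  business: TP=2, FP=0+0+1=1, FN=0+1+1=2 → 4/7 = 0.5714
  health: TP=2, FP=0+1+1=2, FN=2+0+1=3 → 4/9 = 0.4444
  arts: TP=4, FP=0+1+1=2, FN=4+1+1=6 → 8/16 = 0.5000
Weighted-F1 score = Σ (supportᵢ/N)·F1 scoreᵢ with N=27: (8/27)·0.7273 + (4/27)·0.5714 + (5/27)·0.4444 + (10/27)·0.5000 = 0.568

0.568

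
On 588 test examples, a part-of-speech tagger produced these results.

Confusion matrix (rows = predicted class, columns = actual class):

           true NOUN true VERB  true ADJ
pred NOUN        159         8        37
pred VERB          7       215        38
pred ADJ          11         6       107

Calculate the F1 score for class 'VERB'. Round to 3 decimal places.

One-vs-rest for 'VERB': TP = diagonal; FP = other classes predicted 'VERB'; FN = 'VERB' predicted as other.
F1 score = 2·TP/(2·TP+FP+FN).
VERB: TP=215, FP=7+38=45, FN=8+6=14 → 430/489 = 0.8793

0.879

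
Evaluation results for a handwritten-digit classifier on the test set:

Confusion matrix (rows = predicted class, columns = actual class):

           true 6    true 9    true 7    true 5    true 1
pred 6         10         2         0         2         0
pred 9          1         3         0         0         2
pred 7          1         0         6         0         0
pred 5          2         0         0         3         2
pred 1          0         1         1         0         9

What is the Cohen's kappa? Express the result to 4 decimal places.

0.5977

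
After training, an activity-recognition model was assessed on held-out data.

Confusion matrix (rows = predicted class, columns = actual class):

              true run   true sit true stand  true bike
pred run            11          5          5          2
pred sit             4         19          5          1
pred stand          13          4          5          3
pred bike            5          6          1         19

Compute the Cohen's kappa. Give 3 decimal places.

0.333

Observed agreement pₒ = trace/N = 54/108 = 0.5000
Expected agreement pₑ = Σ (rowᵢ·colᵢ)/N² = (33·23 + 34·29 + 16·25 + 25·31)/108² = 0.2503
κ = (pₒ − pₑ)/(1 − pₑ) = (0.5000 − 0.2503)/(1 − 0.2503) = 0.333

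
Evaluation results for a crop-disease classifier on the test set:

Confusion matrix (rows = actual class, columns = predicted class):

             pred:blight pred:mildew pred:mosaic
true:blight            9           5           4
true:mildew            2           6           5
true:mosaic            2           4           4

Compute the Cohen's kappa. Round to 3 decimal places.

0.196

Observed agreement pₒ = trace/N = 19/41 = 0.4634
Expected agreement pₑ = Σ (rowᵢ·colᵢ)/N² = (18·13 + 13·15 + 10·13)/41² = 0.3325
κ = (pₒ − pₑ)/(1 − pₑ) = (0.4634 − 0.3325)/(1 − 0.3325) = 0.196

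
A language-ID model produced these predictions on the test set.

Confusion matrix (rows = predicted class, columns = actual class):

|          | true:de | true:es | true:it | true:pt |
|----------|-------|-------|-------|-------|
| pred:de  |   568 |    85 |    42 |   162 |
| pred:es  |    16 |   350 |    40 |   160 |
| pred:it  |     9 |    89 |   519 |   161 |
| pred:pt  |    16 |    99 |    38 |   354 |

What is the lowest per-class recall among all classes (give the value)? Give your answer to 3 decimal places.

0.423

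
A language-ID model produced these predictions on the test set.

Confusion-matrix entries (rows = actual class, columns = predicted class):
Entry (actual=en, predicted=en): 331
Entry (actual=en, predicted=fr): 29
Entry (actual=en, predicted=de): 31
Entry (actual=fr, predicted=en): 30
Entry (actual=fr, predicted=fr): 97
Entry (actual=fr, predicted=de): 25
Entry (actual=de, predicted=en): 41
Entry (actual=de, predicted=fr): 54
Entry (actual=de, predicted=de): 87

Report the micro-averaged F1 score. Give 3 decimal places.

0.710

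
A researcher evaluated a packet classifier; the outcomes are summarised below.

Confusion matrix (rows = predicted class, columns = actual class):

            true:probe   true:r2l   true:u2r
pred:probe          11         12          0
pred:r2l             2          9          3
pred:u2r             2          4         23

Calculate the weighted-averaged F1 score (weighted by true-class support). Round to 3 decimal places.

0.636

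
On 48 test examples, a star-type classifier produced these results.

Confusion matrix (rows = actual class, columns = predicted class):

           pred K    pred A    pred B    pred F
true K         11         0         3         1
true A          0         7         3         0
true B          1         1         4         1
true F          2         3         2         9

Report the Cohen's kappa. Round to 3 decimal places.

Observed agreement pₒ = trace/N = 31/48 = 0.6458
Expected agreement pₑ = Σ (rowᵢ·colᵢ)/N² = (15·14 + 10·11 + 7·12 + 16·11)/48² = 0.2517
κ = (pₒ − pₑ)/(1 − pₑ) = (0.6458 − 0.2517)/(1 − 0.2517) = 0.527

0.527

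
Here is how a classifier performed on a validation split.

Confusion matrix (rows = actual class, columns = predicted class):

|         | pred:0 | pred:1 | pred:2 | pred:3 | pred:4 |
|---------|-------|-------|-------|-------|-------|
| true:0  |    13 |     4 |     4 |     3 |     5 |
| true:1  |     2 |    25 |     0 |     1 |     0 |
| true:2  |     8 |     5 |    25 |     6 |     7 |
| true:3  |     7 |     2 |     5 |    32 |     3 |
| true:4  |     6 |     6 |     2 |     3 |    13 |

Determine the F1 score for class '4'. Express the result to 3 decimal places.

0.448

F1 score = 2·TP/(2·TP+FP+FN).
4: TP=13, FP=5+0+7+3=15, FN=6+6+2+3=17 → 26/58 = 0.4483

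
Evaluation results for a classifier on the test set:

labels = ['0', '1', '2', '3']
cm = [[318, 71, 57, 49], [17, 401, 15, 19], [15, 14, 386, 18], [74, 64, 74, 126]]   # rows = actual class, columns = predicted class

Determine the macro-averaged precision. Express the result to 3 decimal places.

0.700

Per-class precision (TP/(TP+FP)):
  0: TP=318, FP=17+15+74=106 → 318/424 = 0.7500
  1: TP=401, FP=71+14+64=149 → 401/550 = 0.7291
  2: TP=386, FP=57+15+74=146 → 386/532 = 0.7256
  3: TP=126, FP=49+19+18=86 → 126/212 = 0.5943
Macro-precision = mean = (0.7500 + 0.7291 + 0.7256 + 0.5943) / 4 = 0.700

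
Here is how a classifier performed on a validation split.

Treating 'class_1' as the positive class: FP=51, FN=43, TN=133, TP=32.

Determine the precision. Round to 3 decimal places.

Precision = TP/(TP+FP) = 32/(32+51) = 32/83 = 0.386

0.386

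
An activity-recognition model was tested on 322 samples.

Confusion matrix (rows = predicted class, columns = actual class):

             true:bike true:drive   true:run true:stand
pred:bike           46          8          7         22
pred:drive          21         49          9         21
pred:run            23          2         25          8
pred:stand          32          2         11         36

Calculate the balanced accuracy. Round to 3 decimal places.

0.519

Balanced accuracy = mean of per-class recall.
  bike: recall = 46/122 = 0.3770
  drive: recall = 49/61 = 0.8033
  run: recall = 25/52 = 0.4808
  stand: recall = 36/87 = 0.4138
Mean = (0.3770 + 0.8033 + 0.4808 + 0.4138) / 4 = 0.519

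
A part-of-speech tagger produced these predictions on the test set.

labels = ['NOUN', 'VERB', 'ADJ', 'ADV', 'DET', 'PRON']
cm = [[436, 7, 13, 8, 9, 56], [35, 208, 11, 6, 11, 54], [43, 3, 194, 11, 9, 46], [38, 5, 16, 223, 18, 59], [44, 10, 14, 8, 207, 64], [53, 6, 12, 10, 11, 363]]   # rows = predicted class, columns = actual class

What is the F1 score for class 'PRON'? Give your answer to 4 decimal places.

0.6618

One-vs-rest for 'PRON': TP = diagonal; FP = other classes predicted 'PRON'; FN = 'PRON' predicted as other.
F1 score = 2·TP/(2·TP+FP+FN).
PRON: TP=363, FP=53+6+12+10+11=92, FN=56+54+46+59+64=279 → 726/1097 = 0.66180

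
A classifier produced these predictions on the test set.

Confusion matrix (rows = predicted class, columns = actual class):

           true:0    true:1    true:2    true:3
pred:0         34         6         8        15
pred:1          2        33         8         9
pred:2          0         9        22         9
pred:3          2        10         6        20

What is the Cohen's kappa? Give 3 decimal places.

Observed agreement pₒ = trace/N = 109/193 = 0.5648
Expected agreement pₑ = Σ (rowᵢ·colᵢ)/N² = (38·63 + 58·52 + 44·40 + 53·38)/193² = 0.2466
κ = (pₒ − pₑ)/(1 − pₑ) = (0.5648 − 0.2466)/(1 − 0.2466) = 0.422

0.422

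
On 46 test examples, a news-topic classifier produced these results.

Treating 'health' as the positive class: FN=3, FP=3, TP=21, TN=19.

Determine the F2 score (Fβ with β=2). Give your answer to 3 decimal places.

Fβ = (1+β²)·TP / ((1+β²)·TP + β²·FN + FP), with β²=4
= 5·21 / (5·21 + 4·3 + 3) = 0.875

0.875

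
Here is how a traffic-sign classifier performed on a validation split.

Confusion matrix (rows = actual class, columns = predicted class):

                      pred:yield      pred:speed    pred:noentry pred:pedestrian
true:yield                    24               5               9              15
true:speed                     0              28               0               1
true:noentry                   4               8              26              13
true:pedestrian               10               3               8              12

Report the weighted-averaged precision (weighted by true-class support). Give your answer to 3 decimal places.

0.557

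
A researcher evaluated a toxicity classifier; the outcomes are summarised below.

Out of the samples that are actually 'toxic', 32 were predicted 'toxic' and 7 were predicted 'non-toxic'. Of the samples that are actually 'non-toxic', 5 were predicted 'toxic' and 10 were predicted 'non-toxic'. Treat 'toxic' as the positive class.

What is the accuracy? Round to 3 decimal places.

Accuracy = (TP+TN)/N = (32+10)/54 = 0.778

0.778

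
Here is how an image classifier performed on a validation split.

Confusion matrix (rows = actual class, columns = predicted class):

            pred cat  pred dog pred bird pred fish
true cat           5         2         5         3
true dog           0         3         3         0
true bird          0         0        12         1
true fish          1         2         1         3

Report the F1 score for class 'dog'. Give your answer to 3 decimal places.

0.462

Take TP from the diagonal, FP from the rest of the 'dog' prediction marginal, FN from the rest of the 'dog' actual marginal.
F1 score = 2·TP/(2·TP+FP+FN).
dog: TP=3, FP=2+0+2=4, FN=0+3+0=3 → 6/13 = 0.4615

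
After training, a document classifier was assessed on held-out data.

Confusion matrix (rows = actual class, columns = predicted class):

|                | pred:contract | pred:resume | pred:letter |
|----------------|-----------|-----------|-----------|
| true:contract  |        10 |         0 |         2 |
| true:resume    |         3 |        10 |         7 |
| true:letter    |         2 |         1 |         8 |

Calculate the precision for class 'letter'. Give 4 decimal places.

0.4706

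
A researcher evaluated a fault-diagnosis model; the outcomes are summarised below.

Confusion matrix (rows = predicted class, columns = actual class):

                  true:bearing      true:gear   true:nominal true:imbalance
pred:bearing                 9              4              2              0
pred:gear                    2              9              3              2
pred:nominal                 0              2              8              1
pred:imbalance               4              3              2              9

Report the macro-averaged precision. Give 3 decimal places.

0.597

Per-class precision (TP/(TP+FP)):
  bearing: TP=9, FP=4+2+0=6 → 9/15 = 0.6000
  gear: TP=9, FP=2+3+2=7 → 9/16 = 0.5625
  nominal: TP=8, FP=0+2+1=3 → 8/11 = 0.7273
  imbalance: TP=9, FP=4+3+2=9 → 9/18 = 0.5000
Macro-precision = mean = (0.6000 + 0.5625 + 0.7273 + 0.5000) / 4 = 0.597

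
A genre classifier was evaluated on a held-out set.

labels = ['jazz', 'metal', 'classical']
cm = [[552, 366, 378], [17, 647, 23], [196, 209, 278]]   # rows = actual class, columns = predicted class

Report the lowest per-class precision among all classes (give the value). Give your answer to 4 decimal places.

0.4094

Per-class precision (TP/(TP+FP)):
  jazz: TP=552, FP=17+196=213 → 552/765 = 0.72157
  metal: TP=647, FP=366+209=575 → 647/1222 = 0.52946
  classical: TP=278, FP=378+23=401 → 278/679 = 0.40943
Lowest is class 'classical' with precision = 0.4094.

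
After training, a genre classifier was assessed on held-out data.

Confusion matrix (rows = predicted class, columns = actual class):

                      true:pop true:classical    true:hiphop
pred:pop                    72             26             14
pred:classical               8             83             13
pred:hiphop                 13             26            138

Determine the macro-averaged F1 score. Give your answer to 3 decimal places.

0.735

Per-class F1 score (2·TP/(2·TP+FP+FN)):
  pop: TP=72, FP=26+14=40, FN=8+13=21 → 144/205 = 0.7024
  classical: TP=83, FP=8+13=21, FN=26+26=52 → 166/239 = 0.6946
  hiphop: TP=138, FP=13+26=39, FN=14+13=27 → 276/342 = 0.8070
Macro-F1 score = mean = (0.7024 + 0.6946 + 0.8070) / 3 = 0.735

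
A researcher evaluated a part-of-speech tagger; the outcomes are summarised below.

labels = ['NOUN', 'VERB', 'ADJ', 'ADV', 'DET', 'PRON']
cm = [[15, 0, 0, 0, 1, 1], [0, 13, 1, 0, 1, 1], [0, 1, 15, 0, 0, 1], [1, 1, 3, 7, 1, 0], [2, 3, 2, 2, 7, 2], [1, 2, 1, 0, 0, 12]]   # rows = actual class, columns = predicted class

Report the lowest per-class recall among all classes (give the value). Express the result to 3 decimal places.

Per-class recall (TP/(TP+FN)):
  NOUN: TP=15, FN=0+0+0+1+1=2 → 15/17 = 0.8824
  VERB: TP=13, FN=0+1+0+1+1=3 → 13/16 = 0.8125
  ADJ: TP=15, FN=0+1+0+0+1=2 → 15/17 = 0.8824
  ADV: TP=7, FN=1+1+3+1+0=6 → 7/13 = 0.5385
  DET: TP=7, FN=2+3+2+2+2=11 → 7/18 = 0.3889
  PRON: TP=12, FN=1+2+1+0+0=4 → 12/16 = 0.7500
Lowest is class 'DET' with recall = 0.389.

0.389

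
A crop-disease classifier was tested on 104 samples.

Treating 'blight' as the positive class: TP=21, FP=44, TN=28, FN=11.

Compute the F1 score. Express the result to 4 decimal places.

Precision = TP/(TP+FP) = 21/65 = 0.3231
Recall = TP/(TP+FN) = 21/32 = 0.6563
F1 = 2·TP/(2·TP+FP+FN) = 42/97 = 0.4330

0.4330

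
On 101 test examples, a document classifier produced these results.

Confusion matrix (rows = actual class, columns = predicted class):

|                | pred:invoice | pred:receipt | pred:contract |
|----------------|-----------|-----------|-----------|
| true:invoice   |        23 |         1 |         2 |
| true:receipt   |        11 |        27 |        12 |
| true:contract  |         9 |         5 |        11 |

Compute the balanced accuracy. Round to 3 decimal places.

0.622

Balanced accuracy = mean of per-class recall.
  invoice: recall = 23/26 = 0.8846
  receipt: recall = 27/50 = 0.5400
  contract: recall = 11/25 = 0.4400
Mean = (0.8846 + 0.5400 + 0.4400) / 3 = 0.622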